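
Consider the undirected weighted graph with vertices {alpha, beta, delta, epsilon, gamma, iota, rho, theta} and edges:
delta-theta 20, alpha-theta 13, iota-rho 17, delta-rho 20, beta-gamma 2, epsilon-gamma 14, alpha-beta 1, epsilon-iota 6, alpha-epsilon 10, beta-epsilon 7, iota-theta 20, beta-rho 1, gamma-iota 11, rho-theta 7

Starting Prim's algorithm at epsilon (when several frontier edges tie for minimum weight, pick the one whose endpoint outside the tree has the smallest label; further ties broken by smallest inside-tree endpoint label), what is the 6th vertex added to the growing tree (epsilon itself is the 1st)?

gamma

Prim's algorithm from epsilon:
Step 1: cheapest edge leaving the tree is epsilon-iota (6); add iota.
Step 2: cheapest edge leaving the tree is beta-epsilon (7); add beta.
Step 3: cheapest edge leaving the tree is alpha-beta (1); add alpha.
Step 4: cheapest edge leaving the tree is beta-rho (1); add rho.
Step 5: cheapest edge leaving the tree is beta-gamma (2); add gamma.
Step 6: cheapest edge leaving the tree is rho-theta (7); add theta.
Step 7: cheapest edge leaving the tree is delta-rho (20); add delta.
Vertex order: epsilon, iota, beta, alpha, rho, gamma, theta, delta. The 6th vertex is gamma.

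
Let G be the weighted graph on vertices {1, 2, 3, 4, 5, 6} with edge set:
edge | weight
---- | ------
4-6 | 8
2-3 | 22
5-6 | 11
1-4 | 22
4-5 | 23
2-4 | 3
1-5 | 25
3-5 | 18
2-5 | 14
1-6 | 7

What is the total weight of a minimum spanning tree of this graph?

47

Prim's algorithm from 1:
Step 1: cheapest edge leaving the tree is 1-6 (7); add 6.
Step 2: cheapest edge leaving the tree is 4-6 (8); add 4.
Step 3: cheapest edge leaving the tree is 2-4 (3); add 2.
Step 4: cheapest edge leaving the tree is 5-6 (11); add 5.
Step 5: cheapest edge leaving the tree is 3-5 (18); add 3.
MST edges: 1-6, 4-6, 2-4, 5-6, 3-5; total weight 7+8+3+11+18 = 47.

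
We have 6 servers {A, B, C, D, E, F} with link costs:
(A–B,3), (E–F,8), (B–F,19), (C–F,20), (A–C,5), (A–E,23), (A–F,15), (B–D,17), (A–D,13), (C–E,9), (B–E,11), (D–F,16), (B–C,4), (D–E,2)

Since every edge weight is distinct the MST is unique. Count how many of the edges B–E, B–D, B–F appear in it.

Sort edges by weight, then run Kruskal:
D–E (2): add. Components now {A} {B} {C} {D,E} {F}
A–B (3): add. Components now {A,B} {C} {D,E} {F}
B–C (4): add. Components now {A,B,C} {D,E} {F}
A–C (5): skip — A and C already connected.
E–F (8): add. Components now {A,B,C} {D,E,F}
C–E (9): add. Components now {A,B,C,D,E,F}
MST edge set: {D–E, A–B, B–C, E–F, C–E}.
Of the listed edges, {} are in the MST → 0.

0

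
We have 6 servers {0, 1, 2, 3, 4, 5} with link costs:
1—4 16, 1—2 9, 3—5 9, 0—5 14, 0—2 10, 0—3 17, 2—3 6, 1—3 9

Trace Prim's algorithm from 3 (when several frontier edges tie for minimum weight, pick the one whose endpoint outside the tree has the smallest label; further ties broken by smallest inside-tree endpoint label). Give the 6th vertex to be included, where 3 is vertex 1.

Prim's algorithm from 3:
Step 1: cheapest edge leaving the tree is 2—3 (6); add 2.
Step 2: cheapest edge leaving the tree is 1—2 (9); add 1.
Step 3: cheapest edge leaving the tree is 3—5 (9); add 5.
Step 4: cheapest edge leaving the tree is 0—2 (10); add 0.
Step 5: cheapest edge leaving the tree is 1—4 (16); add 4.
Vertex order: 3, 2, 1, 5, 0, 4. The 6th vertex is 4.

4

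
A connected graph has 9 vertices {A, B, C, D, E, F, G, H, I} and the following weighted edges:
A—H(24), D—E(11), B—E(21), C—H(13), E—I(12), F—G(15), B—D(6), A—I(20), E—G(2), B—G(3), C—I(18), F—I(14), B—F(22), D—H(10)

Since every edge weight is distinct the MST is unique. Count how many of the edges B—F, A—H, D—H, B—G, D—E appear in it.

Sort edges by weight, then run Kruskal:
E—G (2): add — endpoints in different components.
B—G (3): add — endpoints in different components.
B—D (6): add — endpoints in different components.
D—H (10): add — endpoints in different components.
D—E (11): skip — D and E already connected.
E—I (12): add — endpoints in different components.
C—H (13): add — endpoints in different components.
F—I (14): add — endpoints in different components.
F—G (15): skip — F and G already connected.
C—I (18): skip — C and I already connected.
A—I (20): add — endpoints in different components.
MST edge set: {E—G, B—G, B—D, D—H, E—I, C—H, F—I, A—I}.
Of the listed edges, {D—H, B—G} are in the MST → 2.

2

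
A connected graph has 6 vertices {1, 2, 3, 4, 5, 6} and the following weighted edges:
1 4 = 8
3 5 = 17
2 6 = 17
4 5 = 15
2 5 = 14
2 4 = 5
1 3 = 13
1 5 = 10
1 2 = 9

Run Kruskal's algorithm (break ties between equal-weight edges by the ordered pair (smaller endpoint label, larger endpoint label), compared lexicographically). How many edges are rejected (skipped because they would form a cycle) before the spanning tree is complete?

Kruskal: consider edges lightest-first.
2 4 (5): add. Components now {1} {2,4} {3} {5} {6}
1 4 (8): add. Components now {1,2,4} {3} {5} {6}
1 2 (9): skip — 1 and 2 already connected.
1 5 (10): add. Components now {1,2,4,5} {3} {6}
1 3 (13): add. Components now {1,2,3,4,5} {6}
2 5 (14): skip — 2 and 5 already connected.
4 5 (15): skip — 4 and 5 already connected.
2 6 (17): add. Components now {1,2,3,4,5,6}
Edges rejected before the tree was complete: 3.

3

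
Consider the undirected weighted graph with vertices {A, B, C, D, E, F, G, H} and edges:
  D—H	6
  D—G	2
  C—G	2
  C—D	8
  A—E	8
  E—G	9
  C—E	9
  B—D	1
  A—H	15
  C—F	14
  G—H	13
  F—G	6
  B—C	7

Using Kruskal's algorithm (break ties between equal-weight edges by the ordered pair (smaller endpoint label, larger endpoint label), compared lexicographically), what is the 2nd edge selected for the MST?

Kruskal's algorithm — process edges by increasing weight (ties by edge label):
B—D (1): add — endpoints in different components.
C—G (2): add — endpoints in different components.
D—G (2): add — endpoints in different components.
D—H (6): add — endpoints in different components.
F—G (6): add — endpoints in different components.
B—C (7): skip — B and C already connected.
A—E (8): add — endpoints in different components.
C—D (8): skip — C and D already connected.
C—E (9): add — endpoints in different components.
The 2nd edge added is C—G.

C-G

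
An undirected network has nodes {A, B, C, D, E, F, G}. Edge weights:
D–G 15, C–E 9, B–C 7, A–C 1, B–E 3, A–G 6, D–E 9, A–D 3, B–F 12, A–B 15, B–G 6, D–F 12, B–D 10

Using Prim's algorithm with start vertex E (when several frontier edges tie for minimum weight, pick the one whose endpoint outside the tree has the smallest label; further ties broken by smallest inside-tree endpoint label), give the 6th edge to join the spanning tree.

B-F

Prim's algorithm from E:
Step 1: frontier [B–E 3, C–E 9, D–E 9] → take B–E (3); add B.
Step 2: frontier [B–G 6, B–C 7, B–D 10, B–F 12, A–B 15, C–E 9, D–E 9] → take B–G (6); add G.
Step 3: frontier [B–C 7, B–D 10, B–F 12, A–B 15, C–E 9, D–E 9, A–G 6, D–G 15] → take A–G (6); add A.
Step 4: frontier [A–C 1, A–D 3, B–C 7, B–D 10, B–F 12, C–E 9, D–E 9, D–G 15] → take A–C (1); add C.
Step 5: frontier [A–D 3, B–D 10, B–F 12, D–E 9, D–G 15] → take A–D (3); add D.
Step 6: frontier [B–F 12, D–F 12] → take B–F (12); add F.
The 6th edge added is B–F.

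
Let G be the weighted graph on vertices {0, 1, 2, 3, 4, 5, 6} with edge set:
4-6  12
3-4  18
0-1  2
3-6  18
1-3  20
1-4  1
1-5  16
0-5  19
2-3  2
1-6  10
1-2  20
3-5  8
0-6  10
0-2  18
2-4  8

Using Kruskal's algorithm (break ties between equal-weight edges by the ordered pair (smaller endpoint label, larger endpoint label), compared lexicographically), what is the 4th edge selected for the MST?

Sort edges by weight, then run Kruskal:
1-4 (1): add. Components now {0} {1,4} {2} {3} {5} {6}
0-1 (2): add. Components now {0,1,4} {2} {3} {5} {6}
2-3 (2): add. Components now {0,1,4} {2,3} {5} {6}
2-4 (8): add. Components now {0,1,2,3,4} {5} {6}
3-5 (8): add. Components now {0,1,2,3,4,5} {6}
0-6 (10): add. Components now {0,1,2,3,4,5,6}
The 4th edge added is 2-4.

2-4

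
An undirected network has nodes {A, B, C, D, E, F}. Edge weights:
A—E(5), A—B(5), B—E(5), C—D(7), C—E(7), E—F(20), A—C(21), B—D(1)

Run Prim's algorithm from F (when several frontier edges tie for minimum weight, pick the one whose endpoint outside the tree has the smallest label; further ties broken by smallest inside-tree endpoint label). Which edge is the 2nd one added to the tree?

Grow the tree from F using Prim:
Step 1: cheapest edge leaving the tree is E—F (20); add E.
Step 2: cheapest edge leaving the tree is A—E (5); add A.
Step 3: cheapest edge leaving the tree is A—B (5); add B.
Step 4: cheapest edge leaving the tree is B—D (1); add D.
Step 5: cheapest edge leaving the tree is C—D (7); add C.
The 2nd edge added is A—E.

A-E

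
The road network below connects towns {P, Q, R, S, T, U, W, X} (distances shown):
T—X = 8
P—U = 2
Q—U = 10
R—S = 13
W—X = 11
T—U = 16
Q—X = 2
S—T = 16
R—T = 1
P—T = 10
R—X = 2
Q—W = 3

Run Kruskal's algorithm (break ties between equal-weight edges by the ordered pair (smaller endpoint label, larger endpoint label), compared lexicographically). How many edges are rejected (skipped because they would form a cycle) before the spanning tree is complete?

3

Kruskal: consider edges lightest-first.
R—T (1): add — endpoints in different components.
P—U (2): add — endpoints in different components.
Q—X (2): add — endpoints in different components.
R—X (2): add — endpoints in different components.
Q—W (3): add — endpoints in different components.
T—X (8): skip — X and T already connected.
P—T (10): add — endpoints in different components.
Q—U (10): skip — Q and U already connected.
W—X (11): skip — W and X already connected.
R—S (13): add — endpoints in different components.
Edges rejected before the tree was complete: 3.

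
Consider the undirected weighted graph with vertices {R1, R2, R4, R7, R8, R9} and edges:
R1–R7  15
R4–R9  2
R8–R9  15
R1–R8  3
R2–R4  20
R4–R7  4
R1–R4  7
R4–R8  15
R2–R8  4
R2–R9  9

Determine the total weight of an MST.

20

Prim, starting at R9.
Step 1: cheapest edge leaving the tree is R4–R9 (2); add R4.
Step 2: cheapest edge leaving the tree is R4–R7 (4); add R7.
Step 3: cheapest edge leaving the tree is R1–R4 (7); add R1.
Step 4: cheapest edge leaving the tree is R1–R8 (3); add R8.
Step 5: cheapest edge leaving the tree is R2–R8 (4); add R2.
MST edges: R4–R9, R4–R7, R1–R4, R1–R8, R2–R8; total weight 2+4+7+3+4 = 20.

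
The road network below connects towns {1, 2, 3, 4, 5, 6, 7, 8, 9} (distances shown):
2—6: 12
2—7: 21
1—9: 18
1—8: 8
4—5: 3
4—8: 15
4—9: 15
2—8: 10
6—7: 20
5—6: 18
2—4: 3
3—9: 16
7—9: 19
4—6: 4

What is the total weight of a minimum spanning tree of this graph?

Kruskal's algorithm — process edges by increasing weight (ties by edge label):
2—4 (3): add — endpoints in different components.
4—5 (3): add — endpoints in different components.
4—6 (4): add — endpoints in different components.
1—8 (8): add — endpoints in different components.
2—8 (10): add — endpoints in different components.
2—6 (12): skip — 2 and 6 already connected.
4—8 (15): skip — 4 and 8 already connected.
4—9 (15): add — endpoints in different components.
3—9 (16): add — endpoints in different components.
1—9 (18): skip — 1 and 9 already connected.
5—6 (18): skip — 5 and 6 already connected.
7—9 (19): add — endpoints in different components.
MST edges: 2—4, 4—5, 4—6, 1—8, 2—8, 4—9, 3—9, 7—9; total weight 3+3+4+8+10+15+16+19 = 78.

78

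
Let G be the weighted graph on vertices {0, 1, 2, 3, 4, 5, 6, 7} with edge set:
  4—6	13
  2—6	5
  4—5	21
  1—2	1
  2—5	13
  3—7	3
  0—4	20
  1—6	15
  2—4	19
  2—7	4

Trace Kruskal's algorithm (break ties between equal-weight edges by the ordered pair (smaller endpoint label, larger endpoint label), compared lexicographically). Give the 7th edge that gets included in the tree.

0-4

Kruskal's algorithm — process edges by increasing weight (ties by edge label):
1—2 (1): add — endpoints in different components.
3—7 (3): add — endpoints in different components.
2—7 (4): add — endpoints in different components.
2—6 (5): add — endpoints in different components.
2—5 (13): add — endpoints in different components.
4—6 (13): add — endpoints in different components.
1—6 (15): skip — 1 and 6 already connected.
2—4 (19): skip — 2 and 4 already connected.
0—4 (20): add — endpoints in different components.
The 7th edge added is 0—4.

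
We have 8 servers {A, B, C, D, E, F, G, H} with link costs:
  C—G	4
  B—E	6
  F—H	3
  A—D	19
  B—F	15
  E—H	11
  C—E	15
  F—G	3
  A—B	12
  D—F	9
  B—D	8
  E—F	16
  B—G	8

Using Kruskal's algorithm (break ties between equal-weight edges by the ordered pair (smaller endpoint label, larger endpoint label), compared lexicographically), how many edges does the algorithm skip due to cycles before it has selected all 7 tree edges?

Sort edges by weight, then run Kruskal:
F—G (3): add — endpoints in different components.
F—H (3): add — endpoints in different components.
C—G (4): add — endpoints in different components.
B—E (6): add — endpoints in different components.
B—D (8): add — endpoints in different components.
B—G (8): add — endpoints in different components.
D—F (9): skip — D and F already connected.
E—H (11): skip — E and H already connected.
A—B (12): add — endpoints in different components.
Edges rejected before the tree was complete: 2.

2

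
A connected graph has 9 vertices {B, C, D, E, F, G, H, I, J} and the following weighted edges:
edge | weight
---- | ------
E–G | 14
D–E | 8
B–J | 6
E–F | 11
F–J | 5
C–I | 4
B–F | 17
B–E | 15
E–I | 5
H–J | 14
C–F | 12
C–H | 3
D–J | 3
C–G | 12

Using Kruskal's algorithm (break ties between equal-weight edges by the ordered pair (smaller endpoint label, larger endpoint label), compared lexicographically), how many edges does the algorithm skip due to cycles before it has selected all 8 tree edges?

Kruskal's algorithm — process edges by increasing weight (ties by edge label):
C–H (3): add — endpoints in different components.
D–J (3): add — endpoints in different components.
C–I (4): add — endpoints in different components.
E–I (5): add — endpoints in different components.
F–J (5): add — endpoints in different components.
B–J (6): add — endpoints in different components.
D–E (8): add — endpoints in different components.
E–F (11): skip — E and F already connected.
C–F (12): skip — C and F already connected.
C–G (12): add — endpoints in different components.
Edges rejected before the tree was complete: 2.

2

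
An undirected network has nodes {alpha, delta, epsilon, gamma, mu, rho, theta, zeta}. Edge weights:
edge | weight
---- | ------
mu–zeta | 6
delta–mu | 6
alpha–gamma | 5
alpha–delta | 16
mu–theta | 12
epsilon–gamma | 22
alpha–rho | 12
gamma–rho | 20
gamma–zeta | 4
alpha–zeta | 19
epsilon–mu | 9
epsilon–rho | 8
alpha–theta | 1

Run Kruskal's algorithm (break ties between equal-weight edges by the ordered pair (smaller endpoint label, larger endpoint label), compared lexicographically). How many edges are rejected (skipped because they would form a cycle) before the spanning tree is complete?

Kruskal: consider edges lightest-first.
alpha–theta (1): add — endpoints in different components.
gamma–zeta (4): add — endpoints in different components.
alpha–gamma (5): add — endpoints in different components.
delta–mu (6): add — endpoints in different components.
mu–zeta (6): add — endpoints in different components.
epsilon–rho (8): add — endpoints in different components.
epsilon–mu (9): add — endpoints in different components.
Edges rejected before the tree was complete: 0.

0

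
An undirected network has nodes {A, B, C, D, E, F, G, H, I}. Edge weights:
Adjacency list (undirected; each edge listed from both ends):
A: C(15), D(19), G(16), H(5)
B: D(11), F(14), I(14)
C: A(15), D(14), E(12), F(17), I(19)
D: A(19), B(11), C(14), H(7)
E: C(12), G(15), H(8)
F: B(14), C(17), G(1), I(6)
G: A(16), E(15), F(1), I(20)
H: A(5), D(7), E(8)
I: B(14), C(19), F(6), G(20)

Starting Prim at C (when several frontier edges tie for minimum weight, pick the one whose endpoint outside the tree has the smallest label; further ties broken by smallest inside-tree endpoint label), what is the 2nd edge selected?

E-H

Grow the tree from C using Prim:
Step 1: cheapest edge leaving the tree is C–E (12); add E.
Step 2: cheapest edge leaving the tree is E–H (8); add H.
Step 3: cheapest edge leaving the tree is A–H (5); add A.
Step 4: cheapest edge leaving the tree is D–H (7); add D.
Step 5: cheapest edge leaving the tree is B–D (11); add B.
Step 6: cheapest edge leaving the tree is B–F (14); add F.
Step 7: cheapest edge leaving the tree is F–G (1); add G.
Step 8: cheapest edge leaving the tree is F–I (6); add I.
The 2nd edge added is E–H.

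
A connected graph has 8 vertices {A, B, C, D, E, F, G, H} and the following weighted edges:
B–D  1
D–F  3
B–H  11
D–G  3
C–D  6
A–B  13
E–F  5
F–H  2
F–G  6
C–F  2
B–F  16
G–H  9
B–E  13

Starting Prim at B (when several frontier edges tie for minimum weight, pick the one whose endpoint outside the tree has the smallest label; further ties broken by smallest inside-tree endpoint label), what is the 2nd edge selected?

Grow the tree from B using Prim:
Step 1: frontier [B–D 1, B–H 11, A–B 13, B–E 13, B–F 16] → take B–D (1); add D.
Step 2: frontier [B–H 11, A–B 13, B–E 13, B–F 16, D–F 3, D–G 3, C–D 6] → take D–F (3); add F.
Step 3: frontier [B–H 11, A–B 13, B–E 13, D–G 3, C–D 6, C–F 2, F–H 2, E–F 5, F–G 6] → take C–F (2); add C.
Step 4: frontier [B–H 11, A–B 13, B–E 13, D–G 3, F–H 2, E–F 5, F–G 6] → take F–H (2); add H.
Step 5: frontier [A–B 13, B–E 13, D–G 3, E–F 5, F–G 6, G–H 9] → take D–G (3); add G.
Step 6: frontier [A–B 13, B–E 13, E–F 5] → take E–F (5); add E.
Step 7: frontier [A–B 13] → take A–B (13); add A.
The 2nd edge added is D–F.

D-F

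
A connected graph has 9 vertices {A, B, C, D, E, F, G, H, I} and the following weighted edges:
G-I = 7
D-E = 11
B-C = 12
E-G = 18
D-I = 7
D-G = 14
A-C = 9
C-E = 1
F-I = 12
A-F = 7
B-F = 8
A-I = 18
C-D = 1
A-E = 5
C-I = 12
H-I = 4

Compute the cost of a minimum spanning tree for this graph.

40

Grow the tree from C using Prim:
Step 1: cheapest edge leaving the tree is C-D (1); add D.
Step 2: cheapest edge leaving the tree is C-E (1); add E.
Step 3: cheapest edge leaving the tree is A-E (5); add A.
Step 4: cheapest edge leaving the tree is A-F (7); add F.
Step 5: cheapest edge leaving the tree is D-I (7); add I.
Step 6: cheapest edge leaving the tree is H-I (4); add H.
Step 7: cheapest edge leaving the tree is G-I (7); add G.
Step 8: cheapest edge leaving the tree is B-F (8); add B.
MST edges: C-D, C-E, A-E, A-F, D-I, H-I, G-I, B-F; total weight 1+1+5+7+7+4+7+8 = 40.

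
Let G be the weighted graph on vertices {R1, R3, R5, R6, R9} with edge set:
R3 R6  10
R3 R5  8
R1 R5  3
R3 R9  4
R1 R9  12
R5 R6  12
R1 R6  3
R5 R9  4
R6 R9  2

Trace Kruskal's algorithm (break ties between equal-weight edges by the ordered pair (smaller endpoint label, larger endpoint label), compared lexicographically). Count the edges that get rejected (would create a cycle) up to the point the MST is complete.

0

Kruskal's algorithm — process edges by increasing weight (ties by edge label):
R6 R9 (2): add. Components now {R6,R9} {R1} {R3} {R5}
R1 R5 (3): add. Components now {R6,R9} {R1,R5} {R3}
R1 R6 (3): add. Components now {R1,R5,R6,R9} {R3}
R3 R9 (4): add. Components now {R1,R3,R5,R6,R9}
Edges rejected before the tree was complete: 0.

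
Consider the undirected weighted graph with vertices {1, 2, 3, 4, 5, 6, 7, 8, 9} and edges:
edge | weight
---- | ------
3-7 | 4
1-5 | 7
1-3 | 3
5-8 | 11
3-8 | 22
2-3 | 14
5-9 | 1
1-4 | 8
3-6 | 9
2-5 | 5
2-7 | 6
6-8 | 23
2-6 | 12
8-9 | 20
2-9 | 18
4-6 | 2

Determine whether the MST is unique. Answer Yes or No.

Kruskal: consider edges lightest-first.
5-9 (1): add — endpoints in different components.
4-6 (2): add — endpoints in different components.
1-3 (3): add — endpoints in different components.
3-7 (4): add — endpoints in different components.
2-5 (5): add — endpoints in different components.
2-7 (6): add — endpoints in different components.
1-5 (7): skip — 1 and 5 already connected.
1-4 (8): add — endpoints in different components.
3-6 (9): skip — 3 and 6 already connected.
5-8 (11): add — endpoints in different components.
Every non-tree edge has weight strictly greater than the heaviest edge on the tree path between its endpoints, so the MST is unique.

Yes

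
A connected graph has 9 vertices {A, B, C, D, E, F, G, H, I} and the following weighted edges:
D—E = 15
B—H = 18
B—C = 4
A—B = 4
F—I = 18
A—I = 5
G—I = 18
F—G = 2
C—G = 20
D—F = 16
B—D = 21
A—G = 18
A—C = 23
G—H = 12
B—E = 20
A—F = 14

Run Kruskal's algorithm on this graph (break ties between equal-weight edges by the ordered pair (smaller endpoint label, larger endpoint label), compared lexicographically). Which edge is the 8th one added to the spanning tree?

D-F

Sort edges by weight, then run Kruskal:
F—G (2): add — endpoints in different components.
A—B (4): add — endpoints in different components.
B—C (4): add — endpoints in different components.
A—I (5): add — endpoints in different components.
G—H (12): add — endpoints in different components.
A—F (14): add — endpoints in different components.
D—E (15): add — endpoints in different components.
D—F (16): add — endpoints in different components.
The 8th edge added is D—F.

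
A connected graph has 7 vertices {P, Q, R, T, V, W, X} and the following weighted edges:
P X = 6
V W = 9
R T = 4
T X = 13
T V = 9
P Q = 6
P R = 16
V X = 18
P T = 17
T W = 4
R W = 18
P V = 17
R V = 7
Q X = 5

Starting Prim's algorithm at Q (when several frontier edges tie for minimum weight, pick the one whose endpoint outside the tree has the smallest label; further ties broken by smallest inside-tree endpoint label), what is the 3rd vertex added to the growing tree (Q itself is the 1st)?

Grow the tree from Q using Prim:
Step 1: frontier [Q X 5, P Q 6] → take Q X (5); add X.
Step 2: frontier [P Q 6, P X 6, T X 13, V X 18] → take P Q (6); add P.
Step 3: frontier [P R 16, P T 17, P V 17, T X 13, V X 18] → take T X (13); add T.
Step 4: frontier [P R 16, P V 17, R T 4, T W 4, T V 9, V X 18] → take R T (4); add R.
Step 5: frontier [P V 17, R V 7, R W 18, T W 4, T V 9, V X 18] → take T W (4); add W.
Step 6: frontier [P V 17, R V 7, T V 9, V W 9, V X 18] → take R V (7); add V.
Vertex order: Q, X, P, T, R, W, V. The 3rd vertex is P.

P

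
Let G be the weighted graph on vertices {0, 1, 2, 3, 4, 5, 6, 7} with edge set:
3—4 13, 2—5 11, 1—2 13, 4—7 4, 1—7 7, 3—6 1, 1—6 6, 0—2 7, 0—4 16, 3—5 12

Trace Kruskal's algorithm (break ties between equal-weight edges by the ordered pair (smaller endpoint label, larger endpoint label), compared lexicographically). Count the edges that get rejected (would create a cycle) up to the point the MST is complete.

0

Kruskal: consider edges lightest-first.
3—6 (1): add — endpoints in different components.
4—7 (4): add — endpoints in different components.
1—6 (6): add — endpoints in different components.
0—2 (7): add — endpoints in different components.
1—7 (7): add — endpoints in different components.
2—5 (11): add — endpoints in different components.
3—5 (12): add — endpoints in different components.
Edges rejected before the tree was complete: 0.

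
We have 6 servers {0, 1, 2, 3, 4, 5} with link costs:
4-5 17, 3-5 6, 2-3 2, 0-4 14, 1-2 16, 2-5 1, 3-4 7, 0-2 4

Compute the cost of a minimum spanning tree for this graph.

Kruskal's algorithm — process edges by increasing weight (ties by edge label):
2-5 (1): add. Components now {0} {1} {2,5} {3} {4}
2-3 (2): add. Components now {0} {1} {2,3,5} {4}
0-2 (4): add. Components now {0,2,3,5} {1} {4}
3-5 (6): skip — 3 and 5 already connected.
3-4 (7): add. Components now {0,2,3,4,5} {1}
0-4 (14): skip — 0 and 4 already connected.
1-2 (16): add. Components now {0,1,2,3,4,5}
MST edges: 2-5, 2-3, 0-2, 3-4, 1-2; total weight 1+2+4+7+16 = 30.

30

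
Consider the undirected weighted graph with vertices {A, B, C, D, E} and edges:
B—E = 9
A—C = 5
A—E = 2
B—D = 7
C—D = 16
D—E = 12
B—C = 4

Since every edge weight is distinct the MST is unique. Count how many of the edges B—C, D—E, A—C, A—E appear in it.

Kruskal's algorithm — process edges by increasing weight (ties by edge label):
A—E (2): add. Components now {A,E} {B} {C} {D}
B—C (4): add. Components now {A,E} {B,C} {D}
A—C (5): add. Components now {A,B,C,E} {D}
B—D (7): add. Components now {A,B,C,D,E}
MST edge set: {A—E, B—C, A—C, B—D}.
Of the listed edges, {B—C, A—C, A—E} are in the MST → 3.

3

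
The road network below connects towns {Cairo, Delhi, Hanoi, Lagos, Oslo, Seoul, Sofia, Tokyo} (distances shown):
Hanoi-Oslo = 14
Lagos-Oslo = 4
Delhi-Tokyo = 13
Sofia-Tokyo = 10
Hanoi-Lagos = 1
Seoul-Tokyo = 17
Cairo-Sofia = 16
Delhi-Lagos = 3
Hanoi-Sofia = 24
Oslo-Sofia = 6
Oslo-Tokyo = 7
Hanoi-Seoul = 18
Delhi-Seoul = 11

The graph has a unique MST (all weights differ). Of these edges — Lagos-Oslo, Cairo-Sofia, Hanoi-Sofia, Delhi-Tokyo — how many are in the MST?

Kruskal: consider edges lightest-first.
Hanoi-Lagos (1): add — endpoints in different components.
Delhi-Lagos (3): add — endpoints in different components.
Lagos-Oslo (4): add — endpoints in different components.
Oslo-Sofia (6): add — endpoints in different components.
Oslo-Tokyo (7): add — endpoints in different components.
Sofia-Tokyo (10): skip — Tokyo and Sofia already connected.
Delhi-Seoul (11): add — endpoints in different components.
Delhi-Tokyo (13): skip — Tokyo and Delhi already connected.
Hanoi-Oslo (14): skip — Oslo and Hanoi already connected.
Cairo-Sofia (16): add — endpoints in different components.
MST edge set: {Hanoi-Lagos, Delhi-Lagos, Lagos-Oslo, Oslo-Sofia, Oslo-Tokyo, Delhi-Seoul, Cairo-Sofia}.
Of the listed edges, {Lagos-Oslo, Cairo-Sofia} are in the MST → 2.

2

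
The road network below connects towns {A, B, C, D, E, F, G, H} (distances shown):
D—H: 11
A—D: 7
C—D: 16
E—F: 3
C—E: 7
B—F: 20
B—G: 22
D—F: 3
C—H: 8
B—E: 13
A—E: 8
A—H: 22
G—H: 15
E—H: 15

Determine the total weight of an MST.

Prim, starting at D.
Step 1: frontier [D—F 3, A—D 7, D—H 11, C—D 16] → take D—F (3); add F.
Step 2: frontier [A—D 7, D—H 11, C—D 16, E—F 3, B—F 20] → take E—F (3); add E.
Step 3: frontier [A—D 7, D—H 11, C—D 16, C—E 7, A—E 8, B—E 13, E—H 15, B—F 20] → take A—D (7); add A.
Step 4: frontier [A—H 22, D—H 11, C—D 16, C—E 7, B—E 13, E—H 15, B—F 20] → take C—E (7); add C.
Step 5: frontier [A—H 22, C—H 8, D—H 11, B—E 13, E—H 15, B—F 20] → take C—H (8); add H.
Step 6: frontier [B—E 13, B—F 20, G—H 15] → take B—E (13); add B.
Step 7: frontier [B—G 22, G—H 15] → take G—H (15); add G.
MST edges: D—F, E—F, A—D, C—E, C—H, B—E, G—H; total weight 3+3+7+7+8+13+15 = 56.

56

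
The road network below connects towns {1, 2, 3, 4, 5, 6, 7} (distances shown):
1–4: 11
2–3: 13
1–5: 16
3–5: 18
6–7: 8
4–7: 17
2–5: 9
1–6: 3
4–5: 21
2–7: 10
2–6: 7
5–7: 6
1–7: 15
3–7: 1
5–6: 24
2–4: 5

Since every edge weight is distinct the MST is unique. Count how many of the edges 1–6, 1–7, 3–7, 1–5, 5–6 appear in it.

2

Kruskal's algorithm — process edges by increasing weight (ties by edge label):
3–7 (1): add. Components now {1} {2} {3,7} {4} {5} {6}
1–6 (3): add. Components now {1,6} {2} {3,7} {4} {5}
2–4 (5): add. Components now {1,6} {2,4} {3,7} {5}
5–7 (6): add. Components now {1,6} {2,4} {3,5,7}
2–6 (7): add. Components now {1,2,4,6} {3,5,7}
6–7 (8): add. Components now {1,2,3,4,5,6,7}
MST edge set: {3–7, 1–6, 2–4, 5–7, 2–6, 6–7}.
Of the listed edges, {1–6, 3–7} are in the MST → 2.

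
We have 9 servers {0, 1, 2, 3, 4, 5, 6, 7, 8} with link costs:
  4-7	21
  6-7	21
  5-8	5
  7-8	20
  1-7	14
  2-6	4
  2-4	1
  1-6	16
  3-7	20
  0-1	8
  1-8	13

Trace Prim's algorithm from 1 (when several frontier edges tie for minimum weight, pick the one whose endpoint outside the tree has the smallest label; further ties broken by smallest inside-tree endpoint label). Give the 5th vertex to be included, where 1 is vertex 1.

7

Prim, starting at 1.
Step 1: frontier [0-1 8, 1-8 13, 1-7 14, 1-6 16] → take 0-1 (8); add 0.
Step 2: frontier [1-8 13, 1-7 14, 1-6 16] → take 1-8 (13); add 8.
Step 3: frontier [1-7 14, 1-6 16, 5-8 5, 7-8 20] → take 5-8 (5); add 5.
Step 4: frontier [1-7 14, 1-6 16, 7-8 20] → take 1-7 (14); add 7.
Step 5: frontier [1-6 16, 3-7 20, 4-7 21, 6-7 21] → take 1-6 (16); add 6.
Step 6: frontier [2-6 4, 3-7 20, 4-7 21] → take 2-6 (4); add 2.
Step 7: frontier [2-4 1, 3-7 20, 4-7 21] → take 2-4 (1); add 4.
Step 8: frontier [3-7 20] → take 3-7 (20); add 3.
Vertex order: 1, 0, 8, 5, 7, 6, 2, 4, 3. The 5th vertex is 7.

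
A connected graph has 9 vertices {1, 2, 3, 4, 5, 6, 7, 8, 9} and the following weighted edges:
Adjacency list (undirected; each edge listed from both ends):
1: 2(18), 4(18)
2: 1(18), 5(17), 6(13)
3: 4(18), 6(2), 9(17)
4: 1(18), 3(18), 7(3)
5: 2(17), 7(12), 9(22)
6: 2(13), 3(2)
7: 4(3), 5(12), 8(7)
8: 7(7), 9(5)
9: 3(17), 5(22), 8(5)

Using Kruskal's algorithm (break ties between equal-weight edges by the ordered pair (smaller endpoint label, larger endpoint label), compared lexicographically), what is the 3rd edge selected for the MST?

8-9

Kruskal: consider edges lightest-first.
3—6 (2): add — endpoints in different components.
4—7 (3): add — endpoints in different components.
8—9 (5): add — endpoints in different components.
7—8 (7): add — endpoints in different components.
5—7 (12): add — endpoints in different components.
2—6 (13): add — endpoints in different components.
2—5 (17): add — endpoints in different components.
3—9 (17): skip — 3 and 9 already connected.
1—2 (18): add — endpoints in different components.
The 3rd edge added is 8—9.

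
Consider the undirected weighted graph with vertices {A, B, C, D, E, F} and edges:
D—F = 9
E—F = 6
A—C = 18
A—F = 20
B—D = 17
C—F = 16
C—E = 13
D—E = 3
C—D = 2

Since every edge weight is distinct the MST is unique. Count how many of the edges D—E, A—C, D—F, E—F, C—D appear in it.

4

Sort edges by weight, then run Kruskal:
C—D (2): add — endpoints in different components.
D—E (3): add — endpoints in different components.
E—F (6): add — endpoints in different components.
D—F (9): skip — D and F already connected.
C—E (13): skip — C and E already connected.
C—F (16): skip — C and F already connected.
B—D (17): add — endpoints in different components.
A—C (18): add — endpoints in different components.
MST edge set: {C—D, D—E, E—F, B—D, A—C}.
Of the listed edges, {D—E, A—C, E—F, C—D} are in the MST → 4.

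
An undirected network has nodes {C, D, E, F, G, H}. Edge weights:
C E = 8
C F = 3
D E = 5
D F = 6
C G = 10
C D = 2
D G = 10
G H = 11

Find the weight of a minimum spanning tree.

31

Kruskal: consider edges lightest-first.
C D (2): add — endpoints in different components.
C F (3): add — endpoints in different components.
D E (5): add — endpoints in different components.
D F (6): skip — D and F already connected.
C E (8): skip — C and E already connected.
C G (10): add — endpoints in different components.
D G (10): skip — D and G already connected.
G H (11): add — endpoints in different components.
MST edges: C D, C F, D E, C G, G H; total weight 2+3+5+10+11 = 31.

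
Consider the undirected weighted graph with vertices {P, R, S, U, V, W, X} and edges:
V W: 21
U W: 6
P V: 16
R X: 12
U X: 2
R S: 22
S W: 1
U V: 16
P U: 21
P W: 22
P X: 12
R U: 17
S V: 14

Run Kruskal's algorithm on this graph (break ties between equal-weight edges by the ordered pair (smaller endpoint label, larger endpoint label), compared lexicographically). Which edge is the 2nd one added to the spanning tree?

Sort edges by weight, then run Kruskal:
S W (1): add. Components now {P} {V} {U} {S,W} {R} {X}
U X (2): add. Components now {P} {V} {U,X} {S,W} {R}
U W (6): add. Components now {P} {V} {S,U,W,X} {R}
P X (12): add. Components now {P,S,U,W,X} {V} {R}
R X (12): add. Components now {P,R,S,U,W,X} {V}
S V (14): add. Components now {P,R,S,U,V,W,X}
The 2nd edge added is U X.

U-X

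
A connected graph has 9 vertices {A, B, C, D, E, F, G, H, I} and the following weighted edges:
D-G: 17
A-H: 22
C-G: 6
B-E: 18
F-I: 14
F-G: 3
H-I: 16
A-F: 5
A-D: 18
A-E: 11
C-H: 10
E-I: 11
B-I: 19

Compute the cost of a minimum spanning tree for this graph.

Sort edges by weight, then run Kruskal:
F-G (3): add — endpoints in different components.
A-F (5): add — endpoints in different components.
C-G (6): add — endpoints in different components.
C-H (10): add — endpoints in different components.
A-E (11): add — endpoints in different components.
E-I (11): add — endpoints in different components.
F-I (14): skip — F and I already connected.
H-I (16): skip — H and I already connected.
D-G (17): add — endpoints in different components.
A-D (18): skip — A and D already connected.
B-E (18): add — endpoints in different components.
MST edges: F-G, A-F, C-G, C-H, A-E, E-I, D-G, B-E; total weight 3+5+6+10+11+11+17+18 = 81.

81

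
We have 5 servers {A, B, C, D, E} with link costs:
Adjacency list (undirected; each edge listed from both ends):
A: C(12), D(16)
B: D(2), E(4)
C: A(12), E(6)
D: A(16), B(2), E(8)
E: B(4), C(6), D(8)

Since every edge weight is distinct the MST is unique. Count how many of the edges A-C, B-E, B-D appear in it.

Sort edges by weight, then run Kruskal:
B-D (2): add. Components now {A} {B,D} {C} {E}
B-E (4): add. Components now {A} {B,D,E} {C}
C-E (6): add. Components now {A} {B,C,D,E}
D-E (8): skip — D and E already connected.
A-C (12): add. Components now {A,B,C,D,E}
MST edge set: {B-D, B-E, C-E, A-C}.
Of the listed edges, {A-C, B-E, B-D} are in the MST → 3.

3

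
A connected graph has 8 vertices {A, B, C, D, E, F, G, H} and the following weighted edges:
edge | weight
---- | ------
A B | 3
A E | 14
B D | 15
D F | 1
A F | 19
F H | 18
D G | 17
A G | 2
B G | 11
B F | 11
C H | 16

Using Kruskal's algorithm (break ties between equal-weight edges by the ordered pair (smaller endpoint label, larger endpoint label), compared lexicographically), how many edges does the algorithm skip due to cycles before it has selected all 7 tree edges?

3

Kruskal's algorithm — process edges by increasing weight (ties by edge label):
D F (1): add — endpoints in different components.
A G (2): add — endpoints in different components.
A B (3): add — endpoints in different components.
B F (11): add — endpoints in different components.
B G (11): skip — B and G already connected.
A E (14): add — endpoints in different components.
B D (15): skip — B and D already connected.
C H (16): add — endpoints in different components.
D G (17): skip — D and G already connected.
F H (18): add — endpoints in different components.
Edges rejected before the tree was complete: 3.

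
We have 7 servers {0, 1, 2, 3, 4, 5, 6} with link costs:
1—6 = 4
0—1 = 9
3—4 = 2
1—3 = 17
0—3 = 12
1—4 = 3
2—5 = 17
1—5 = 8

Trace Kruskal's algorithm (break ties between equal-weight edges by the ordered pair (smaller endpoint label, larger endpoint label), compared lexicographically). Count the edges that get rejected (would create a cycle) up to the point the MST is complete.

Kruskal's algorithm — process edges by increasing weight (ties by edge label):
3—4 (2): add. Components now {0} {1} {2} {3,4} {5} {6}
1—4 (3): add. Components now {0} {1,3,4} {2} {5} {6}
1—6 (4): add. Components now {0} {1,3,4,6} {2} {5}
1—5 (8): add. Components now {0} {1,3,4,5,6} {2}
0—1 (9): add. Components now {0,1,3,4,5,6} {2}
0—3 (12): skip — 0 and 3 already connected.
1—3 (17): skip — 1 and 3 already connected.
2—5 (17): add. Components now {0,1,2,3,4,5,6}
Edges rejected before the tree was complete: 2.

2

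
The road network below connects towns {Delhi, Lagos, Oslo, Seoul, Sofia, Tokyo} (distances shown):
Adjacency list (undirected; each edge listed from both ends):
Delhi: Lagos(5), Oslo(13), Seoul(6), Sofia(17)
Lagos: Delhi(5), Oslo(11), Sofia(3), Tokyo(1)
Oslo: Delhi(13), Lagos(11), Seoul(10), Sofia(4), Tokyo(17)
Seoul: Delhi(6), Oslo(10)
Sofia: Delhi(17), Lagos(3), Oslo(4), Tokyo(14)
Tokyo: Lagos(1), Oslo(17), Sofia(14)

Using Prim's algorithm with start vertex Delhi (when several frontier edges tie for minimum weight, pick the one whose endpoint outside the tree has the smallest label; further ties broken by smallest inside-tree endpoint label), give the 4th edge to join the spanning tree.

Grow the tree from Delhi using Prim:
Step 1: cheapest edge leaving the tree is Delhi Lagos (5); add Lagos.
Step 2: cheapest edge leaving the tree is Lagos Tokyo (1); add Tokyo.
Step 3: cheapest edge leaving the tree is Lagos Sofia (3); add Sofia.
Step 4: cheapest edge leaving the tree is Oslo Sofia (4); add Oslo.
Step 5: cheapest edge leaving the tree is Delhi Seoul (6); add Seoul.
The 4th edge added is Oslo Sofia.

Oslo-Sofia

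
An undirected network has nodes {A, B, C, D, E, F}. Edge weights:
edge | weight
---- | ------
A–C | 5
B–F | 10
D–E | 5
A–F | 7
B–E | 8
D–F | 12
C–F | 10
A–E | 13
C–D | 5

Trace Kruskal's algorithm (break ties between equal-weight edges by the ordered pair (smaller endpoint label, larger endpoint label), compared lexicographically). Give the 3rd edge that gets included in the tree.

Kruskal's algorithm — process edges by increasing weight (ties by edge label):
A–C (5): add — endpoints in different components.
C–D (5): add — endpoints in different components.
D–E (5): add — endpoints in different components.
A–F (7): add — endpoints in different components.
B–E (8): add — endpoints in different components.
The 3rd edge added is D–E.

D-E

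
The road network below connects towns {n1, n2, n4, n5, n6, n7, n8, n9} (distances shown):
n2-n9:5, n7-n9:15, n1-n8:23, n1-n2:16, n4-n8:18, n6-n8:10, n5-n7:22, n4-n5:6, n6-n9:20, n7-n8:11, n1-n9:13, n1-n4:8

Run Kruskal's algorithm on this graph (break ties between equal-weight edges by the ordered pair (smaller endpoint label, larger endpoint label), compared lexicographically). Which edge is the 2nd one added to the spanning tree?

n4-n5

Kruskal's algorithm — process edges by increasing weight (ties by edge label):
n2-n9 (5): add — endpoints in different components.
n4-n5 (6): add — endpoints in different components.
n1-n4 (8): add — endpoints in different components.
n6-n8 (10): add — endpoints in different components.
n7-n8 (11): add — endpoints in different components.
n1-n9 (13): add — endpoints in different components.
n7-n9 (15): add — endpoints in different components.
The 2nd edge added is n4-n5.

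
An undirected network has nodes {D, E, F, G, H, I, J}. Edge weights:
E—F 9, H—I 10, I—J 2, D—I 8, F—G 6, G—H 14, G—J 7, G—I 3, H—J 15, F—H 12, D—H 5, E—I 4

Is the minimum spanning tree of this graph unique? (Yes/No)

Yes

Kruskal: consider edges lightest-first.
I—J (2): add. Components now {D} {E} {F} {G} {H} {I,J}
G—I (3): add. Components now {D} {E} {F} {G,I,J} {H}
E—I (4): add. Components now {D} {E,G,I,J} {F} {H}
D—H (5): add. Components now {D,H} {E,G,I,J} {F}
F—G (6): add. Components now {D,H} {E,F,G,I,J}
G—J (7): skip — G and J already connected.
D—I (8): add. Components now {D,E,F,G,H,I,J}
Every non-tree edge has weight strictly greater than the heaviest edge on the tree path between its endpoints, so the MST is unique.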